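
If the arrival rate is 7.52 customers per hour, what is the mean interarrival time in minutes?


Mean interarrival time = 60/lambda = 60/7.52 = 7.98 minutes

7.98 minutes


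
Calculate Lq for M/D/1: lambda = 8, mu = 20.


M/D/1: Lq = rho^2 / (2*(1-rho)) where rho = 8/20; Lq = 0.13

0.13


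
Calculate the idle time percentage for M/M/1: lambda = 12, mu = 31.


Idle fraction = (1 - rho) * 100 = (1 - 12/31) * 100 = 61.3%

61.3%


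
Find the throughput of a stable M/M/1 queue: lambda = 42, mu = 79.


For a stable queue (lambda < mu), throughput = lambda = 42 per hour

42 per hour


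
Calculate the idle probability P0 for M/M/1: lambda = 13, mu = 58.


P0 = 1 - rho = 1 - 13/58 = 0.7759

0.7759


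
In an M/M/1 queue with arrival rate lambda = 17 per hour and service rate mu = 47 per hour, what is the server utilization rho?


rho = lambda/mu = 17/47 = 0.3617

0.3617


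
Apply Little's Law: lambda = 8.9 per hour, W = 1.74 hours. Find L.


L = lambda * W = 8.9 * 1.74 = 15.49

15.49


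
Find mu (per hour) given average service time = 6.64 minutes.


mu = 60 / avg_service_time = 60 / 6.64 = 9.04 per hour

9.04 per hour


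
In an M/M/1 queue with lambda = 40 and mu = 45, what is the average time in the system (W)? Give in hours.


W = 1/(mu - lambda) = 1/(45 - 40) = 0.2 hours

0.2 hours


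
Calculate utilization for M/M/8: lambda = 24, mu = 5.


rho = lambda/(c*mu) = 24/(8*5) = 0.6

0.6


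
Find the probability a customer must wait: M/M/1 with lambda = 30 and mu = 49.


P(wait) = rho = lambda/mu = 30/49 = 0.6122

0.6122


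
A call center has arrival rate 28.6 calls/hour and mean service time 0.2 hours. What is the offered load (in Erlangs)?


Offered load a = lambda * E[S] = 28.6 * 0.2 = 5.72 Erlangs

5.72 Erlangs


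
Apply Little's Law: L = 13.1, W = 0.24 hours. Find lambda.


lambda = L / W = 13.1 / 0.24 = 54.58 per hour

54.58 per hour


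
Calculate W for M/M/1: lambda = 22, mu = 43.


W = 1/(mu - lambda) = 1/(43 - 22) = 0.0476 hours

0.0476 hours


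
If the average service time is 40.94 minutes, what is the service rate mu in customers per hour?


mu = 60 / avg_service_time = 60 / 40.94 = 1.47 per hour

1.47 per hour


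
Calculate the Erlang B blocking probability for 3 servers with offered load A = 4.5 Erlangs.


B(N,A) = (A^N/N!) / sum(A^k/k!, k=0..N) with N=3, A=4.5 = 0.4929

0.4929


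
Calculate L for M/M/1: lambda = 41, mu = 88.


rho = 41/88; L = rho/(1-rho) = 0.87

0.87


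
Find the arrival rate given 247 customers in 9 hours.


lambda = total arrivals / time = 247 / 9 = 27.44 per hour

27.44 per hour


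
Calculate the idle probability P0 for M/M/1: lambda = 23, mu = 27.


P0 = 1 - rho = 1 - 23/27 = 0.1481

0.1481


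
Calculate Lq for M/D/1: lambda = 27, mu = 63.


M/D/1: Lq = rho^2 / (2*(1-rho)) where rho = 27/63; Lq = 0.16

0.16


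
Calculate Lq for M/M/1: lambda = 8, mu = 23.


rho = 8/23; Lq = rho^2/(1-rho) = 0.19

0.19


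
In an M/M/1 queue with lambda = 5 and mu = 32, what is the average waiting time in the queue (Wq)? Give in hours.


rho = 5/32; Wq = rho/(mu - lambda) = 0.0058 hours

0.0058 hours


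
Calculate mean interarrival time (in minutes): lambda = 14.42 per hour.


Mean interarrival time = 60/lambda = 60/14.42 = 4.16 minutes

4.16 minutes


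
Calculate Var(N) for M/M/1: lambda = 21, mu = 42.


rho = 21/42; Var(N) = rho/(1-rho)^2 = 2.0

2.0


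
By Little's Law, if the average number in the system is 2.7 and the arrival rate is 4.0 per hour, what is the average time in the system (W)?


W = L / lambda = 2.7 / 4.0 = 0.675 hours

0.675 hours


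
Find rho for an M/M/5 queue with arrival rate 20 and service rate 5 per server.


rho = lambda/(c*mu) = 20/(5*5) = 0.8

0.8


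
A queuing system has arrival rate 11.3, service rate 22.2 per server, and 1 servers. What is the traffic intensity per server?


rho = lambda / (c * mu) = 11.3 / (1 * 22.2) = 0.509

0.509


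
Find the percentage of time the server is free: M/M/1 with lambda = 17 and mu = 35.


Idle fraction = (1 - rho) * 100 = (1 - 17/35) * 100 = 51.4%

51.4%


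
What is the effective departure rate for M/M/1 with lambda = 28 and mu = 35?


For a stable queue (lambda < mu), throughput = lambda = 28 per hour

28 per hour


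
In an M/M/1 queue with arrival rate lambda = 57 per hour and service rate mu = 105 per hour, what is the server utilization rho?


rho = lambda/mu = 57/105 = 0.5429

0.5429


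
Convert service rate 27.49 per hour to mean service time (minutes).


Mean service time = 60/mu = 60/27.49 = 2.18 minutes

2.18 minutes


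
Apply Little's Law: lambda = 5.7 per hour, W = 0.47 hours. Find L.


L = lambda * W = 5.7 * 0.47 = 2.68

2.68


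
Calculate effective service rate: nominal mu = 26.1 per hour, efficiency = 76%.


Effective rate = mu * efficiency = 26.1 * 0.76 = 19.84 per hour

19.84 per hour


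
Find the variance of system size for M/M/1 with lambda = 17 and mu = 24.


rho = 17/24; Var(N) = rho/(1-rho)^2 = 8.33

8.33


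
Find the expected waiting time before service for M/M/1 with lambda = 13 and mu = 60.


rho = 13/60; Wq = rho/(mu - lambda) = 0.0046 hours

0.0046 hours


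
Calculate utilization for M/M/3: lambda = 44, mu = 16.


rho = lambda/(c*mu) = 44/(3*16) = 0.9167

0.9167


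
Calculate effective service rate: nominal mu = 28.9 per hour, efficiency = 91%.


Effective rate = mu * efficiency = 28.9 * 0.91 = 26.3 per hour

26.3 per hour


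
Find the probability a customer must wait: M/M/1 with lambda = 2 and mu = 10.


P(wait) = rho = lambda/mu = 2/10 = 0.2

0.2


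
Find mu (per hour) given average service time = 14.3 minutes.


mu = 60 / avg_service_time = 60 / 14.3 = 4.2 per hour

4.2 per hour


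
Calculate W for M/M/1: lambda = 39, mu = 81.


W = 1/(mu - lambda) = 1/(81 - 39) = 0.0238 hours

0.0238 hours


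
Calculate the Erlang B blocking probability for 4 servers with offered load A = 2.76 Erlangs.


B(N,A) = (A^N/N!) / sum(A^k/k!, k=0..N) with N=4, A=2.76 = 0.1792

0.1792


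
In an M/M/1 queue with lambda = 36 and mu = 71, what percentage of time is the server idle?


Idle fraction = (1 - rho) * 100 = (1 - 36/71) * 100 = 49.3%

49.3%


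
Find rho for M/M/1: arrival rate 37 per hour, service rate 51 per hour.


rho = lambda/mu = 37/51 = 0.7255

0.7255


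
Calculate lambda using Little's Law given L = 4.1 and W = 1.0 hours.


lambda = L / W = 4.1 / 1.0 = 4.1 per hour

4.1 per hour


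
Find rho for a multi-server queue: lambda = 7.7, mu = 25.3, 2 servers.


rho = lambda / (c * mu) = 7.7 / (2 * 25.3) = 0.1522

0.1522


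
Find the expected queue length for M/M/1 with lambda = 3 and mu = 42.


rho = 3/42; Lq = rho^2/(1-rho) = 0.01

0.01


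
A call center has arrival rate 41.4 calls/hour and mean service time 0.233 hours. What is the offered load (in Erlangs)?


Offered load a = lambda * E[S] = 41.4 * 0.233 = 9.65 Erlangs

9.65 Erlangs


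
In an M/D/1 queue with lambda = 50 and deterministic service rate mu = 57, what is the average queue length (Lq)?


M/D/1: Lq = rho^2 / (2*(1-rho)) where rho = 50/57; Lq = 3.13

3.13


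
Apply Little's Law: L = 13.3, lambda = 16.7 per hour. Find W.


W = L / lambda = 13.3 / 16.7 = 0.7964 hours

0.7964 hours


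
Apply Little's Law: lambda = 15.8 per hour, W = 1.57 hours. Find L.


L = lambda * W = 15.8 * 1.57 = 24.81

24.81


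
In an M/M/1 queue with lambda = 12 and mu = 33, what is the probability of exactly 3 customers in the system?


rho = 12/33; P(n) = (1-rho)*rho^n = (1-12/33)*(12/33)^3 = 0.0306

0.0306


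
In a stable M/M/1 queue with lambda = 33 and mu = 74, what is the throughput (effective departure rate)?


For a stable queue (lambda < mu), throughput = lambda = 33 per hour

33 per hour


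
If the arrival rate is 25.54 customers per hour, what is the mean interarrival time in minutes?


Mean interarrival time = 60/lambda = 60/25.54 = 2.35 minutes

2.35 minutes


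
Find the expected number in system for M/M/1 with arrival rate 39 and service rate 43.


rho = 39/43; L = rho/(1-rho) = 9.75

9.75


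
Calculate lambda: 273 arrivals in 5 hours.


lambda = total arrivals / time = 273 / 5 = 54.6 per hour

54.6 per hour


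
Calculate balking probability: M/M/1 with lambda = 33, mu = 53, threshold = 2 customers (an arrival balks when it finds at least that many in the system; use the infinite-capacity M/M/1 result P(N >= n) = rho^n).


P(N >= 2) = rho^2 = (33/53)^2 = 0.3877

0.3877


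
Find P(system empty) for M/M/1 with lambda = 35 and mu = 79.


P0 = 1 - rho = 1 - 35/79 = 0.557

0.557


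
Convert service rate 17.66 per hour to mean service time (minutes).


Mean service time = 60/mu = 60/17.66 = 3.4 minutes

3.4 minutes


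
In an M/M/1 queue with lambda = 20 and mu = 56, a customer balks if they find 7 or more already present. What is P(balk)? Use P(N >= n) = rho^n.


P(N >= 7) = rho^7 = (20/56)^7 = 0.0007

0.0007


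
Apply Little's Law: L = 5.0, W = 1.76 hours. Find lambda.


lambda = L / W = 5.0 / 1.76 = 2.84 per hour

2.84 per hour


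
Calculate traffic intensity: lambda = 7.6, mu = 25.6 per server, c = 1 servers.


rho = lambda / (c * mu) = 7.6 / (1 * 25.6) = 0.2969

0.2969


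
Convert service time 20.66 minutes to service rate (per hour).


mu = 60 / avg_service_time = 60 / 20.66 = 2.9 per hour

2.9 per hour


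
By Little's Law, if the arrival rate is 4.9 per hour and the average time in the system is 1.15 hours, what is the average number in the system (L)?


L = lambda * W = 4.9 * 1.15 = 5.64

5.64


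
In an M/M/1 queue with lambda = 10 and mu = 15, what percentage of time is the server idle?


Idle fraction = (1 - rho) * 100 = (1 - 10/15) * 100 = 33.3%

33.3%


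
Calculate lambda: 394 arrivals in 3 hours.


lambda = total arrivals / time = 394 / 3 = 131.33 per hour

131.33 per hour


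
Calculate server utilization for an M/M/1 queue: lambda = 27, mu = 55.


rho = lambda/mu = 27/55 = 0.4909

0.4909


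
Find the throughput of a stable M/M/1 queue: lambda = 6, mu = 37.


For a stable queue (lambda < mu), throughput = lambda = 6 per hour

6 per hour


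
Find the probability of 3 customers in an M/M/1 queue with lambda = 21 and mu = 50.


rho = 21/50; P(n) = (1-rho)*rho^n = (1-21/50)*(21/50)^3 = 0.043

0.043


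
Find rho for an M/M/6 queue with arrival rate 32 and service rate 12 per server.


rho = lambda/(c*mu) = 32/(6*12) = 0.4444

0.4444


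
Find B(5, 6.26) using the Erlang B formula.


B(N,A) = (A^N/N!) / sum(A^k/k!, k=0..N) with N=5, A=6.26 = 0.3782

0.3782


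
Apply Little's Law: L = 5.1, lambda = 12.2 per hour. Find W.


W = L / lambda = 5.1 / 12.2 = 0.418 hours

0.418 hours


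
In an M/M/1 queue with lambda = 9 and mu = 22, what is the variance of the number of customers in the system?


rho = 9/22; Var(N) = rho/(1-rho)^2 = 1.17

1.17


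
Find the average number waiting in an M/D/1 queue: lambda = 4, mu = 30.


M/D/1: Lq = rho^2 / (2*(1-rho)) where rho = 4/30; Lq = 0.01

0.01


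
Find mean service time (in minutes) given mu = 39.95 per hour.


Mean service time = 60/mu = 60/39.95 = 1.5 minutes

1.5 minutes


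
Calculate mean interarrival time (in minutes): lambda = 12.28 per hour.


Mean interarrival time = 60/lambda = 60/12.28 = 4.89 minutes

4.89 minutes


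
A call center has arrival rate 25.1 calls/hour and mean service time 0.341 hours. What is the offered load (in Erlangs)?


Offered load a = lambda * E[S] = 25.1 * 0.341 = 8.56 Erlangs

8.56 Erlangs


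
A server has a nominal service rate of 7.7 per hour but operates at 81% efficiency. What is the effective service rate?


Effective rate = mu * efficiency = 7.7 * 0.81 = 6.24 per hour

6.24 per hour


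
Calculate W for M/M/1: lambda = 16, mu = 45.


W = 1/(mu - lambda) = 1/(45 - 16) = 0.0345 hours

0.0345 hours


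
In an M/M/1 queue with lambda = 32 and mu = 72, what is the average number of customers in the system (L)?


rho = 32/72; L = rho/(1-rho) = 0.8

0.8


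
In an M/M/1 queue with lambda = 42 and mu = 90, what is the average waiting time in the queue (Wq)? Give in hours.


rho = 42/90; Wq = rho/(mu - lambda) = 0.0097 hours

0.0097 hours


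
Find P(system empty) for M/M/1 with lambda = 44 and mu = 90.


P0 = 1 - rho = 1 - 44/90 = 0.5111

0.5111


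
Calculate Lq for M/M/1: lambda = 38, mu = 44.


rho = 38/44; Lq = rho^2/(1-rho) = 5.47

5.47


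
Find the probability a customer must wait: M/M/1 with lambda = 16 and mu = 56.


P(wait) = rho = lambda/mu = 16/56 = 0.2857

0.2857


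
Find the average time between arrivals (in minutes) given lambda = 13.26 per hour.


Mean interarrival time = 60/lambda = 60/13.26 = 4.52 minutes

4.52 minutes


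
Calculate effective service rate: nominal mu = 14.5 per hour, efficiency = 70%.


Effective rate = mu * efficiency = 14.5 * 0.7 = 10.15 per hour

10.15 per hour


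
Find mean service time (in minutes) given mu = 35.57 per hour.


Mean service time = 60/mu = 60/35.57 = 1.69 minutes

1.69 minutes


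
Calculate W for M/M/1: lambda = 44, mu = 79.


W = 1/(mu - lambda) = 1/(79 - 44) = 0.0286 hours

0.0286 hours


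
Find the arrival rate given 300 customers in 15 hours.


lambda = total arrivals / time = 300 / 15 = 20.0 per hour

20.0 per hour


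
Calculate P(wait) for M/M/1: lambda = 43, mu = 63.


P(wait) = rho = lambda/mu = 43/63 = 0.6825

0.6825


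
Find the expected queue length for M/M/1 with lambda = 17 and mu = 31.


rho = 17/31; Lq = rho^2/(1-rho) = 0.67

0.67


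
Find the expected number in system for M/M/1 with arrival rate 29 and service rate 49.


rho = 29/49; L = rho/(1-rho) = 1.45

1.45


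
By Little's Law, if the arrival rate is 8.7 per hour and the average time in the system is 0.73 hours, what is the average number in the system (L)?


L = lambda * W = 8.7 * 0.73 = 6.35

6.35


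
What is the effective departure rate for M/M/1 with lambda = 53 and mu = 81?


For a stable queue (lambda < mu), throughput = lambda = 53 per hour

53 per hour


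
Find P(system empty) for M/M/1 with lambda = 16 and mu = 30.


P0 = 1 - rho = 1 - 16/30 = 0.4667

0.4667


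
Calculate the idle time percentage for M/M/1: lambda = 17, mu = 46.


Idle fraction = (1 - rho) * 100 = (1 - 17/46) * 100 = 63.0%

63.0%


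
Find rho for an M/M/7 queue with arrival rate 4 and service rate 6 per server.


rho = lambda/(c*mu) = 4/(7*6) = 0.0952

0.0952


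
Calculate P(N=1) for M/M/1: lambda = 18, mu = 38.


rho = 18/38; P(n) = (1-rho)*rho^n = (1-18/38)*(18/38)^1 = 0.2493

0.2493


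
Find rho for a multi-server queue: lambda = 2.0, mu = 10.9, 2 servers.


rho = lambda / (c * mu) = 2.0 / (2 * 10.9) = 0.0917

0.0917


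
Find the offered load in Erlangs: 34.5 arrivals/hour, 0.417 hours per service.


Offered load a = lambda * E[S] = 34.5 * 0.417 = 14.39 Erlangs

14.39 Erlangs


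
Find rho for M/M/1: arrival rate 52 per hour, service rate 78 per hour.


rho = lambda/mu = 52/78 = 0.6667

0.6667


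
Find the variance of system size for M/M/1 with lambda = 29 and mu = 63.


rho = 29/63; Var(N) = rho/(1-rho)^2 = 1.58

1.58


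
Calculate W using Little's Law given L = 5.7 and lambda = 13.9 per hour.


W = L / lambda = 5.7 / 13.9 = 0.4101 hours

0.4101 hours


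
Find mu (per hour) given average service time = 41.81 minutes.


mu = 60 / avg_service_time = 60 / 41.81 = 1.44 per hour

1.44 per hour


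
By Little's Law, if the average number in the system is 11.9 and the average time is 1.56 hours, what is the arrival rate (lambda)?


lambda = L / W = 11.9 / 1.56 = 7.63 per hour

7.63 per hour


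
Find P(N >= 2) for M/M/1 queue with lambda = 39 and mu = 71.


P(N >= 2) = rho^2 = (39/71)^2 = 0.3017

0.3017


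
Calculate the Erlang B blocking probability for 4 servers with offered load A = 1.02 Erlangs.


B(N,A) = (A^N/N!) / sum(A^k/k!, k=0..N) with N=4, A=1.02 = 0.0163

0.0163


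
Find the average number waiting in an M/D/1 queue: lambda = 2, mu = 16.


M/D/1: Lq = rho^2 / (2*(1-rho)) where rho = 2/16; Lq = 0.01

0.01


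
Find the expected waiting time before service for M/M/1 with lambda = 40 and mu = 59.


rho = 40/59; Wq = rho/(mu - lambda) = 0.0357 hours

0.0357 hours


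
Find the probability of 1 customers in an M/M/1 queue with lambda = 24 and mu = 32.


rho = 24/32; P(n) = (1-rho)*rho^n = (1-24/32)*(24/32)^1 = 0.1875

0.1875


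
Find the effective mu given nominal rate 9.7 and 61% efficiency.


Effective rate = mu * efficiency = 9.7 * 0.61 = 5.92 per hour

5.92 per hour


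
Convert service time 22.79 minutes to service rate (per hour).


mu = 60 / avg_service_time = 60 / 22.79 = 2.63 per hour

2.63 per hour


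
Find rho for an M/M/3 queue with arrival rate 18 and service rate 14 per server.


rho = lambda/(c*mu) = 18/(3*14) = 0.4286

0.4286


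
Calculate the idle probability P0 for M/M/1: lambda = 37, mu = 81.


P0 = 1 - rho = 1 - 37/81 = 0.5432

0.5432


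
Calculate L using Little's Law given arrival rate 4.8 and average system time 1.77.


L = lambda * W = 4.8 * 1.77 = 8.5

8.5


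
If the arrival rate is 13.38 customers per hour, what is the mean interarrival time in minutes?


Mean interarrival time = 60/lambda = 60/13.38 = 4.48 minutes

4.48 minutes


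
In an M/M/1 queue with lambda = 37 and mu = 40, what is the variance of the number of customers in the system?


rho = 37/40; Var(N) = rho/(1-rho)^2 = 164.44

164.44


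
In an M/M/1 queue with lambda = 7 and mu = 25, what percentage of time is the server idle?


Idle fraction = (1 - rho) * 100 = (1 - 7/25) * 100 = 72.0%

72.0%


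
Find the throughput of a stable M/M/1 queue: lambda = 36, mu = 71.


For a stable queue (lambda < mu), throughput = lambda = 36 per hour

36 per hour


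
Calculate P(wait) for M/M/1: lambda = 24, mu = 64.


P(wait) = rho = lambda/mu = 24/64 = 0.375

0.375


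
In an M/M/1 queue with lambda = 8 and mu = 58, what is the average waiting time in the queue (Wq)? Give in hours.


rho = 8/58; Wq = rho/(mu - lambda) = 0.0028 hours

0.0028 hours


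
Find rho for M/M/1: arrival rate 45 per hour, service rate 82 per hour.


rho = lambda/mu = 45/82 = 0.5488

0.5488


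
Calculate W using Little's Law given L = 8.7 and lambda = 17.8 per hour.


W = L / lambda = 8.7 / 17.8 = 0.4888 hours

0.4888 hours


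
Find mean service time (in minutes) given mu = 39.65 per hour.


Mean service time = 60/mu = 60/39.65 = 1.51 minutes

1.51 minutes


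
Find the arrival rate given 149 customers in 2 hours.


lambda = total arrivals / time = 149 / 2 = 74.5 per hour

74.5 per hour


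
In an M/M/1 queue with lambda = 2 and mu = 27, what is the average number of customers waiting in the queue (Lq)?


rho = 2/27; Lq = rho^2/(1-rho) = 0.01

0.01


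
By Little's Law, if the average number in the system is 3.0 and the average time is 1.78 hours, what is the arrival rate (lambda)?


lambda = L / W = 3.0 / 1.78 = 1.69 per hour

1.69 per hour


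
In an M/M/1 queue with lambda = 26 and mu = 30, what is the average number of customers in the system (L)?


rho = 26/30; L = rho/(1-rho) = 6.5

6.5


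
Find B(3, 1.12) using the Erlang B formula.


B(N,A) = (A^N/N!) / sum(A^k/k!, k=0..N) with N=3, A=1.12 = 0.0785

0.0785


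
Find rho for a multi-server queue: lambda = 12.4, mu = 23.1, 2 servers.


rho = lambda / (c * mu) = 12.4 / (2 * 23.1) = 0.2684

0.2684


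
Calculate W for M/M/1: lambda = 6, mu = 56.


W = 1/(mu - lambda) = 1/(56 - 6) = 0.02 hours

0.02 hours


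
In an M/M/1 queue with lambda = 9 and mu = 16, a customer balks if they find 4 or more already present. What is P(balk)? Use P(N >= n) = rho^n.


P(N >= 4) = rho^4 = (9/16)^4 = 0.1001

0.1001


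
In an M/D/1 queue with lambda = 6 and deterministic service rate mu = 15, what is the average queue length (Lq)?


M/D/1: Lq = rho^2 / (2*(1-rho)) where rho = 6/15; Lq = 0.13

0.13


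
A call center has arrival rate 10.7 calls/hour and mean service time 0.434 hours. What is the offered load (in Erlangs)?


Offered load a = lambda * E[S] = 10.7 * 0.434 = 4.64 Erlangs

4.64 Erlangs


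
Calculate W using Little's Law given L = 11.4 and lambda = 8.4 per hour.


W = L / lambda = 11.4 / 8.4 = 1.3571 hours

1.3571 hours


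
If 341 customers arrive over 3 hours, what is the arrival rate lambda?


lambda = total arrivals / time = 341 / 3 = 113.67 per hour

113.67 per hour


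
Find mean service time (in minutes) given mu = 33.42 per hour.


Mean service time = 60/mu = 60/33.42 = 1.8 minutes

1.8 minutes


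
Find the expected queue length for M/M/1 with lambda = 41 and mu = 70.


rho = 41/70; Lq = rho^2/(1-rho) = 0.83

0.83


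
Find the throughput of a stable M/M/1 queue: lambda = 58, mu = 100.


For a stable queue (lambda < mu), throughput = lambda = 58 per hour

58 per hour


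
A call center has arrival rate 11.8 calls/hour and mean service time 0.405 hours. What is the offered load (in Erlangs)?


Offered load a = lambda * E[S] = 11.8 * 0.405 = 4.78 Erlangs

4.78 Erlangs


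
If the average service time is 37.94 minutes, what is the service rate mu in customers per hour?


mu = 60 / avg_service_time = 60 / 37.94 = 1.58 per hour

1.58 per hour


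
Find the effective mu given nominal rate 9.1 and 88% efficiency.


Effective rate = mu * efficiency = 9.1 * 0.88 = 8.01 per hour

8.01 per hour


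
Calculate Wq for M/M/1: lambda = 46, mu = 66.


rho = 46/66; Wq = rho/(mu - lambda) = 0.0348 hours

0.0348 hours


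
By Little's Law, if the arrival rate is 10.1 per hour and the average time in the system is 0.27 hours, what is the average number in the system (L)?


L = lambda * W = 10.1 * 0.27 = 2.73

2.73


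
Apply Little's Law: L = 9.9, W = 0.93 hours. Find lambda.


lambda = L / W = 9.9 / 0.93 = 10.65 per hour

10.65 per hour


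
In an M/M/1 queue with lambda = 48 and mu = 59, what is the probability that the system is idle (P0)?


P0 = 1 - rho = 1 - 48/59 = 0.1864

0.1864


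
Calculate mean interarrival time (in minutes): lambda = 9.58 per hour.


Mean interarrival time = 60/lambda = 60/9.58 = 6.26 minutes

6.26 minutes


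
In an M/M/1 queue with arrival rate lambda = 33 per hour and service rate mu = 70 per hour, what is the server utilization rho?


rho = lambda/mu = 33/70 = 0.4714

0.4714


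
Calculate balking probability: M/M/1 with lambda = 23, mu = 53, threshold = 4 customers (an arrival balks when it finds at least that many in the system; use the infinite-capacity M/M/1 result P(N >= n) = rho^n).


P(N >= 4) = rho^4 = (23/53)^4 = 0.0355

0.0355


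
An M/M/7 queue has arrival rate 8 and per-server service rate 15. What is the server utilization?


rho = lambda/(c*mu) = 8/(7*15) = 0.0762

0.0762


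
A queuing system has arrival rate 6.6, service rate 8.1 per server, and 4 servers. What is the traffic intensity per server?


rho = lambda / (c * mu) = 6.6 / (4 * 8.1) = 0.2037

0.2037


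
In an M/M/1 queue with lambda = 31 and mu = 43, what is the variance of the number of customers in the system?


rho = 31/43; Var(N) = rho/(1-rho)^2 = 9.26

9.26


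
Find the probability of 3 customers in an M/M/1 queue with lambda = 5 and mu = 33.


rho = 5/33; P(n) = (1-rho)*rho^n = (1-5/33)*(5/33)^3 = 0.003

0.003


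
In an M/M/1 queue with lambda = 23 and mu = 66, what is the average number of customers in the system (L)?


rho = 23/66; L = rho/(1-rho) = 0.53

0.53


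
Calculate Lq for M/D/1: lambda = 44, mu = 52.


M/D/1: Lq = rho^2 / (2*(1-rho)) where rho = 44/52; Lq = 2.33

2.33


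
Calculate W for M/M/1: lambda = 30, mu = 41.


W = 1/(mu - lambda) = 1/(41 - 30) = 0.0909 hours

0.0909 hours


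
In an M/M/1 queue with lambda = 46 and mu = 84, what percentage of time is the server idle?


Idle fraction = (1 - rho) * 100 = (1 - 46/84) * 100 = 45.2%

45.2%


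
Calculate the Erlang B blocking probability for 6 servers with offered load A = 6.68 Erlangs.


B(N,A) = (A^N/N!) / sum(A^k/k!, k=0..N) with N=6, A=6.68 = 0.3109

0.3109


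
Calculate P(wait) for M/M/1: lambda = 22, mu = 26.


P(wait) = rho = lambda/mu = 22/26 = 0.8462

0.8462


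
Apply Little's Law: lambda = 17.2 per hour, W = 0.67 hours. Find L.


L = lambda * W = 17.2 * 0.67 = 11.52

11.52


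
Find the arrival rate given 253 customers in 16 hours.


lambda = total arrivals / time = 253 / 16 = 15.81 per hour

15.81 per hour


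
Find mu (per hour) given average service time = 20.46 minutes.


mu = 60 / avg_service_time = 60 / 20.46 = 2.93 per hour

2.93 per hour


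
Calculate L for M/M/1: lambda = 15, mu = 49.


rho = 15/49; L = rho/(1-rho) = 0.44

0.44


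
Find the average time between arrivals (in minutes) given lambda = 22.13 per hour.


Mean interarrival time = 60/lambda = 60/22.13 = 2.71 minutes

2.71 minutes


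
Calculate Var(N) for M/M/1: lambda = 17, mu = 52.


rho = 17/52; Var(N) = rho/(1-rho)^2 = 0.72

0.72


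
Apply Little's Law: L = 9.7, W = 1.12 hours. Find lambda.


lambda = L / W = 9.7 / 1.12 = 8.66 per hour

8.66 per hour


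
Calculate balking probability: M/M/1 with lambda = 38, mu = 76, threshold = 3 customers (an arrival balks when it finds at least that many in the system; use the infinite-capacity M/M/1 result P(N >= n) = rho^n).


P(N >= 3) = rho^3 = (38/76)^3 = 0.125

0.125


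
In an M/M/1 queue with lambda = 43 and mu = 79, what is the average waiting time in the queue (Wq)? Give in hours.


rho = 43/79; Wq = rho/(mu - lambda) = 0.0151 hours

0.0151 hours


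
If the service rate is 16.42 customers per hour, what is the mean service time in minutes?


Mean service time = 60/mu = 60/16.42 = 3.65 minutes

3.65 minutes


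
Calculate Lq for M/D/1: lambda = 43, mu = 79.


M/D/1: Lq = rho^2 / (2*(1-rho)) where rho = 43/79; Lq = 0.33

0.33


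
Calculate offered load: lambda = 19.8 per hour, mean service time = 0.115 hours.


Offered load a = lambda * E[S] = 19.8 * 0.115 = 2.28 Erlangs

2.28 Erlangs


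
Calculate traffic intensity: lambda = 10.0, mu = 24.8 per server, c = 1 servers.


rho = lambda / (c * mu) = 10.0 / (1 * 24.8) = 0.4032

0.4032


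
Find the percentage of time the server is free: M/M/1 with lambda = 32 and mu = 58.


Idle fraction = (1 - rho) * 100 = (1 - 32/58) * 100 = 44.8%

44.8%


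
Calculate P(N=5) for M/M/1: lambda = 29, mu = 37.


rho = 29/37; P(n) = (1-rho)*rho^n = (1-29/37)*(29/37)^5 = 0.064

0.064


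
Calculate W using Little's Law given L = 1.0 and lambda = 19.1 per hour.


W = L / lambda = 1.0 / 19.1 = 0.0524 hours

0.0524 hours


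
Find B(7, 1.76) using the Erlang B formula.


B(N,A) = (A^N/N!) / sum(A^k/k!, k=0..N) with N=7, A=1.76 = 0.0018

0.0018


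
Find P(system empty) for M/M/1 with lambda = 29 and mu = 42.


P0 = 1 - rho = 1 - 29/42 = 0.3095

0.3095


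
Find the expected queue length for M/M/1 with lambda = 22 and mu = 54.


rho = 22/54; Lq = rho^2/(1-rho) = 0.28

0.28


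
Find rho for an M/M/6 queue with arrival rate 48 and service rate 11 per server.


rho = lambda/(c*mu) = 48/(6*11) = 0.7273

0.7273


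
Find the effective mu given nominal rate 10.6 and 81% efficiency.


Effective rate = mu * efficiency = 10.6 * 0.81 = 8.59 per hour

8.59 per hour


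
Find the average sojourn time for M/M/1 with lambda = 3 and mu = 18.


W = 1/(mu - lambda) = 1/(18 - 3) = 0.0667 hours

0.0667 hours


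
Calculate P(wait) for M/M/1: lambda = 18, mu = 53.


P(wait) = rho = lambda/mu = 18/53 = 0.3396

0.3396


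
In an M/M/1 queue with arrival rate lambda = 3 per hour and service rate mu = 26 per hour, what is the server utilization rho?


rho = lambda/mu = 3/26 = 0.1154

0.1154


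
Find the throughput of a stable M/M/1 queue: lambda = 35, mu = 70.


For a stable queue (lambda < mu), throughput = lambda = 35 per hour

35 per hour


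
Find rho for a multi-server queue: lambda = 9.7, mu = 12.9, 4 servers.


rho = lambda / (c * mu) = 9.7 / (4 * 12.9) = 0.188

0.188


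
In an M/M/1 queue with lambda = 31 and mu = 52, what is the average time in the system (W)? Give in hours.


W = 1/(mu - lambda) = 1/(52 - 31) = 0.0476 hours

0.0476 hours


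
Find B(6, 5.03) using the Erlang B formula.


B(N,A) = (A^N/N!) / sum(A^k/k!, k=0..N) with N=6, A=5.03 = 0.1941

0.1941


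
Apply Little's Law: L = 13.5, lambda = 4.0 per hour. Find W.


W = L / lambda = 13.5 / 4.0 = 3.375 hours

3.375 hours


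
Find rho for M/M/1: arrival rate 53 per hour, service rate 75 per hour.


rho = lambda/mu = 53/75 = 0.7067

0.7067


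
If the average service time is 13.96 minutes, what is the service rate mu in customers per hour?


mu = 60 / avg_service_time = 60 / 13.96 = 4.3 per hour

4.3 per hour


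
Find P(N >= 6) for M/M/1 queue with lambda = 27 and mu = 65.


P(N >= 6) = rho^6 = (27/65)^6 = 0.0051

0.0051


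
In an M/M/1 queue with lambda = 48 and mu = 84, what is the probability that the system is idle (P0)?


P0 = 1 - rho = 1 - 48/84 = 0.4286

0.4286


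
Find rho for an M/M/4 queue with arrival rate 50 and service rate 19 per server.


rho = lambda/(c*mu) = 50/(4*19) = 0.6579

0.6579


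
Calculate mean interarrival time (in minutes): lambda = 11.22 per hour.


Mean interarrival time = 60/lambda = 60/11.22 = 5.35 minutes

5.35 minutes


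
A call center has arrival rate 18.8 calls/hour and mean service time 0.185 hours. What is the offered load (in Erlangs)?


Offered load a = lambda * E[S] = 18.8 * 0.185 = 3.48 Erlangs

3.48 Erlangs


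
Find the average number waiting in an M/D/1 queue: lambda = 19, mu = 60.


M/D/1: Lq = rho^2 / (2*(1-rho)) where rho = 19/60; Lq = 0.07

0.07


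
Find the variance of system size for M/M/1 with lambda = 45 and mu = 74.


rho = 45/74; Var(N) = rho/(1-rho)^2 = 3.96

3.96


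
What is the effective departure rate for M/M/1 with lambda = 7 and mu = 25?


For a stable queue (lambda < mu), throughput = lambda = 7 per hour

7 per hour


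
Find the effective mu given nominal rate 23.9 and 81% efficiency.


Effective rate = mu * efficiency = 23.9 * 0.81 = 19.36 per hour

19.36 per hour


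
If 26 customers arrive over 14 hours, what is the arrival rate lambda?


lambda = total arrivals / time = 26 / 14 = 1.86 per hour

1.86 per hour


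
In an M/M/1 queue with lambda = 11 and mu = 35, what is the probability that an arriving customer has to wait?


P(wait) = rho = lambda/mu = 11/35 = 0.3143

0.3143


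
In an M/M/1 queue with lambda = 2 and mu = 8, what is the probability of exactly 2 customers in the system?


rho = 2/8; P(n) = (1-rho)*rho^n = (1-2/8)*(2/8)^2 = 0.0469

0.0469


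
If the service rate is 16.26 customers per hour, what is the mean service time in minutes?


Mean service time = 60/mu = 60/16.26 = 3.69 minutes

3.69 minutes


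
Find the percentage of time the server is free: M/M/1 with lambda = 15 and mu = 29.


Idle fraction = (1 - rho) * 100 = (1 - 15/29) * 100 = 48.3%

48.3%


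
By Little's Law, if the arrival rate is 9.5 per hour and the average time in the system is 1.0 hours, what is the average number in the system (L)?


L = lambda * W = 9.5 * 1.0 = 9.5

9.5


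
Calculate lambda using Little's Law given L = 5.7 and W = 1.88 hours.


lambda = L / W = 5.7 / 1.88 = 3.03 per hour

3.03 per hour


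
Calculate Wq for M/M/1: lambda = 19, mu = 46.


rho = 19/46; Wq = rho/(mu - lambda) = 0.0153 hours

0.0153 hours


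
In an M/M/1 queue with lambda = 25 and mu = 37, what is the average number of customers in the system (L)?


rho = 25/37; L = rho/(1-rho) = 2.08

2.08


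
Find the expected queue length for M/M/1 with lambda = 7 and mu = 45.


rho = 7/45; Lq = rho^2/(1-rho) = 0.03

0.03


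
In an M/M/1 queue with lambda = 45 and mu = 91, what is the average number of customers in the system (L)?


rho = 45/91; L = rho/(1-rho) = 0.98

0.98


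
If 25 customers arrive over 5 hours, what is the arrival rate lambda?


lambda = total arrivals / time = 25 / 5 = 5.0 per hour

5.0 per hour


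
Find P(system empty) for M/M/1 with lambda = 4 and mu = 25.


P0 = 1 - rho = 1 - 4/25 = 0.84

0.84


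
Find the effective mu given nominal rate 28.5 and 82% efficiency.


Effective rate = mu * efficiency = 28.5 * 0.82 = 23.37 per hour

23.37 per hour


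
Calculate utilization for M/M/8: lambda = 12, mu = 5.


rho = lambda/(c*mu) = 12/(8*5) = 0.3

0.3


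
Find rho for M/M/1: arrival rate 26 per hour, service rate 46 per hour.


rho = lambda/mu = 26/46 = 0.5652

0.5652


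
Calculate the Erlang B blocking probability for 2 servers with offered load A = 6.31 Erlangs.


B(N,A) = (A^N/N!) / sum(A^k/k!, k=0..N) with N=2, A=6.31 = 0.7314

0.7314


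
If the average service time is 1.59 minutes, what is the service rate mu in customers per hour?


mu = 60 / avg_service_time = 60 / 1.59 = 37.74 per hour

37.74 per hour


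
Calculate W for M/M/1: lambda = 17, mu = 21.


W = 1/(mu - lambda) = 1/(21 - 17) = 0.25 hours

0.25 hours


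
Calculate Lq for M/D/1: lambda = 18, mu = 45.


M/D/1: Lq = rho^2 / (2*(1-rho)) where rho = 18/45; Lq = 0.13

0.13


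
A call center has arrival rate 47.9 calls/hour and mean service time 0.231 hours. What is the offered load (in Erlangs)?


Offered load a = lambda * E[S] = 47.9 * 0.231 = 11.06 Erlangs

11.06 Erlangs


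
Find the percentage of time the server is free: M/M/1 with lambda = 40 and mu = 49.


Idle fraction = (1 - rho) * 100 = (1 - 40/49) * 100 = 18.4%

18.4%


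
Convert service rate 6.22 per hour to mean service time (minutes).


Mean service time = 60/mu = 60/6.22 = 9.65 minutes

9.65 minutes


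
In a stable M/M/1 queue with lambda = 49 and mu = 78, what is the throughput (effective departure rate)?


For a stable queue (lambda < mu), throughput = lambda = 49 per hour

49 per hour


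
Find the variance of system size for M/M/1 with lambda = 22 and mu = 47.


rho = 22/47; Var(N) = rho/(1-rho)^2 = 1.65

1.65


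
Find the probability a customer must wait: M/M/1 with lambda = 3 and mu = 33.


P(wait) = rho = lambda/mu = 3/33 = 0.0909

0.0909


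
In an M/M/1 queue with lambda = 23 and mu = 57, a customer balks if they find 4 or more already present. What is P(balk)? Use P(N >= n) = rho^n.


P(N >= 4) = rho^4 = (23/57)^4 = 0.0265

0.0265


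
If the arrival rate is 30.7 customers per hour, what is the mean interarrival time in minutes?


Mean interarrival time = 60/lambda = 60/30.7 = 1.95 minutes

1.95 minutes


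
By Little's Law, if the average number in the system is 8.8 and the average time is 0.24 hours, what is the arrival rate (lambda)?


lambda = L / W = 8.8 / 0.24 = 36.67 per hour

36.67 per hour


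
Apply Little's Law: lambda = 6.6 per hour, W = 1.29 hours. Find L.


L = lambda * W = 6.6 * 1.29 = 8.51

8.51


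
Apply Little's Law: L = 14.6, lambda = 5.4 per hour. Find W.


W = L / lambda = 14.6 / 5.4 = 2.7037 hours

2.7037 hours


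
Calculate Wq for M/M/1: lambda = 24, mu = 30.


rho = 24/30; Wq = rho/(mu - lambda) = 0.1333 hours

0.1333 hours


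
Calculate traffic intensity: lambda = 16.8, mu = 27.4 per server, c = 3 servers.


rho = lambda / (c * mu) = 16.8 / (3 * 27.4) = 0.2044

0.2044


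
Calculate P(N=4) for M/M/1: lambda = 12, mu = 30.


rho = 12/30; P(n) = (1-rho)*rho^n = (1-12/30)*(12/30)^4 = 0.0154

0.0154


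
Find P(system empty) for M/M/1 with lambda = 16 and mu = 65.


P0 = 1 - rho = 1 - 16/65 = 0.7538

0.7538


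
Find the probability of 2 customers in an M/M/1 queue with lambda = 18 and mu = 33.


rho = 18/33; P(n) = (1-rho)*rho^n = (1-18/33)*(18/33)^2 = 0.1352

0.1352


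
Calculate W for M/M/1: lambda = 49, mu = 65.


W = 1/(mu - lambda) = 1/(65 - 49) = 0.0625 hours

0.0625 hours


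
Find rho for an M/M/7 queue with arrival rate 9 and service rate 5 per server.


rho = lambda/(c*mu) = 9/(7*5) = 0.2571

0.2571


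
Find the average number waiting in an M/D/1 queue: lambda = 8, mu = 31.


M/D/1: Lq = rho^2 / (2*(1-rho)) where rho = 8/31; Lq = 0.04

0.04


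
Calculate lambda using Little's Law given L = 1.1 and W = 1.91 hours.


lambda = L / W = 1.1 / 1.91 = 0.58 per hour

0.58 per hour


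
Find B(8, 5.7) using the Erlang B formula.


B(N,A) = (A^N/N!) / sum(A^k/k!, k=0..N) with N=8, A=5.7 = 0.1055

0.1055


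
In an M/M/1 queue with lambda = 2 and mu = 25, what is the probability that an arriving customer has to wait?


P(wait) = rho = lambda/mu = 2/25 = 0.08

0.08


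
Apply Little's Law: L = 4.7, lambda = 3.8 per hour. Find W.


W = L / lambda = 4.7 / 3.8 = 1.2368 hours

1.2368 hours


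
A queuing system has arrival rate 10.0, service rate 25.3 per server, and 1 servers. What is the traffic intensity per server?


rho = lambda / (c * mu) = 10.0 / (1 * 25.3) = 0.3953

0.3953


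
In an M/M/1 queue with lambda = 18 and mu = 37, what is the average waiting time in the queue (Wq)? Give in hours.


rho = 18/37; Wq = rho/(mu - lambda) = 0.0256 hours

0.0256 hours


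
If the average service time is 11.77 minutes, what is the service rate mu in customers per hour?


mu = 60 / avg_service_time = 60 / 11.77 = 5.1 per hour

5.1 per hour


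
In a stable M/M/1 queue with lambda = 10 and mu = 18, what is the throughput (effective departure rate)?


For a stable queue (lambda < mu), throughput = lambda = 10 per hour

10 per hour


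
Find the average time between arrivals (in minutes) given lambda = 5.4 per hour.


Mean interarrival time = 60/lambda = 60/5.4 = 11.11 minutes

11.11 minutes


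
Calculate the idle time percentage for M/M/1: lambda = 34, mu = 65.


Idle fraction = (1 - rho) * 100 = (1 - 34/65) * 100 = 47.7%

47.7%


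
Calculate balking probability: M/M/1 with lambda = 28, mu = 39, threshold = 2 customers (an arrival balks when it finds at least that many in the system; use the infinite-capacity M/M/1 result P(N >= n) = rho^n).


P(N >= 2) = rho^2 = (28/39)^2 = 0.5155

0.5155


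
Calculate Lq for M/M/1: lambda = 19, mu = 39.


rho = 19/39; Lq = rho^2/(1-rho) = 0.46

0.46


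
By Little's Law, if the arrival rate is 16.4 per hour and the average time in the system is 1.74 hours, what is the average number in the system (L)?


L = lambda * W = 16.4 * 1.74 = 28.54

28.54


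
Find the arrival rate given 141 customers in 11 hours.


lambda = total arrivals / time = 141 / 11 = 12.82 per hour

12.82 per hour


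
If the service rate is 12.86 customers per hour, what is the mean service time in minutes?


Mean service time = 60/mu = 60/12.86 = 4.67 minutes

4.67 minutes


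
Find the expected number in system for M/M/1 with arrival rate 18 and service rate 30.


rho = 18/30; L = rho/(1-rho) = 1.5

1.5
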